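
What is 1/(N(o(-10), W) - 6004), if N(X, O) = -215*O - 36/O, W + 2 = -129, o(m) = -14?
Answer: 131/2903127 ≈ 4.5124e-5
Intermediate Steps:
W = -131 (W = -2 - 129 = -131)
1/(N(o(-10), W) - 6004) = 1/((-215*(-131) - 36/(-131)) - 6004) = 1/((28165 - 36*(-1/131)) - 6004) = 1/((28165 + 36/131) - 6004) = 1/(3689651/131 - 6004) = 1/(2903127/131) = 131/2903127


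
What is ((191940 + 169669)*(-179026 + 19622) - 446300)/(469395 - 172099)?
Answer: -7205295917/37162 ≈ -1.9389e+5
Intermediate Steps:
((191940 + 169669)*(-179026 + 19622) - 446300)/(469395 - 172099) = (361609*(-159404) - 446300)/297296 = (-57641921036 - 446300)*(1/297296) = -57642367336*1/297296 = -7205295917/37162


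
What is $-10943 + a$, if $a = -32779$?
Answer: $-43722$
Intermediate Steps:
$-10943 + a = -10943 - 32779 = -43722$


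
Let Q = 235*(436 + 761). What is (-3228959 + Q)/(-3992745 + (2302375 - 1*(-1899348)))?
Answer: -1473832/104489 ≈ -14.105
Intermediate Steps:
Q = 281295 (Q = 235*1197 = 281295)
(-3228959 + Q)/(-3992745 + (2302375 - 1*(-1899348))) = (-3228959 + 281295)/(-3992745 + (2302375 - 1*(-1899348))) = -2947664/(-3992745 + (2302375 + 1899348)) = -2947664/(-3992745 + 4201723) = -2947664/208978 = -2947664*1/208978 = -1473832/104489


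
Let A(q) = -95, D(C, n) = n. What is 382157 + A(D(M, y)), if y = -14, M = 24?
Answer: 382062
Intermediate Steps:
382157 + A(D(M, y)) = 382157 - 95 = 382062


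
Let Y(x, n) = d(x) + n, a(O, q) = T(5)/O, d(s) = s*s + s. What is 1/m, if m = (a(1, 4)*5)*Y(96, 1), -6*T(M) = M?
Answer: -6/232825 ≈ -2.5770e-5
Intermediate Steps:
T(M) = -M/6
d(s) = s + s**2 (d(s) = s**2 + s = s + s**2)
a(O, q) = -5/(6*O) (a(O, q) = (-1/6*5)/O = -5/(6*O))
Y(x, n) = n + x*(1 + x) (Y(x, n) = x*(1 + x) + n = n + x*(1 + x))
m = -232825/6 (m = (-5/6/1*5)*(1 + 96*(1 + 96)) = (-5/6*1*5)*(1 + 96*97) = (-5/6*5)*(1 + 9312) = -25/6*9313 = -232825/6 ≈ -38804.)
1/m = 1/(-232825/6) = -6/232825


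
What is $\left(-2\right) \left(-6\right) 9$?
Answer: $108$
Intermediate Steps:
$\left(-2\right) \left(-6\right) 9 = 12 \cdot 9 = 108$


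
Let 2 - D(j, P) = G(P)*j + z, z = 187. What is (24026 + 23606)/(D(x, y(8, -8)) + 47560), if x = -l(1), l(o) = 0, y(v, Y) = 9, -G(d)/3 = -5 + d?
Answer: 47632/47375 ≈ 1.0054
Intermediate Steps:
G(d) = 15 - 3*d (G(d) = -3*(-5 + d) = 15 - 3*d)
x = 0 (x = -1*0 = 0)
D(j, P) = -185 - j*(15 - 3*P) (D(j, P) = 2 - ((15 - 3*P)*j + 187) = 2 - (j*(15 - 3*P) + 187) = 2 - (187 + j*(15 - 3*P)) = 2 + (-187 - j*(15 - 3*P)) = -185 - j*(15 - 3*P))
(24026 + 23606)/(D(x, y(8, -8)) + 47560) = (24026 + 23606)/((-185 + 3*0*(-5 + 9)) + 47560) = 47632/((-185 + 3*0*4) + 47560) = 47632/((-185 + 0) + 47560) = 47632/(-185 + 47560) = 47632/47375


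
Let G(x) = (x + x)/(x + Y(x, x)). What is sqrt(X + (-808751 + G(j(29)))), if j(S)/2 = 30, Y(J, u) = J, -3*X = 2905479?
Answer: I*sqrt(1777243) ≈ 1333.1*I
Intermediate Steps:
X = -968493 (X = -1/3*2905479 = -968493)
j(S) = 60 (j(S) = 2*30 = 60)
G(x) = 1 (G(x) = (x + x)/(x + x) = (2*x)/((2*x)) = (2*x)*(1/(2*x)) = 1)
sqrt(X + (-808751 + G(j(29)))) = sqrt(-968493 + (-808751 + 1)) = sqrt(-968493 - 808750) = sqrt(-1777243) = I*sqrt(1777243)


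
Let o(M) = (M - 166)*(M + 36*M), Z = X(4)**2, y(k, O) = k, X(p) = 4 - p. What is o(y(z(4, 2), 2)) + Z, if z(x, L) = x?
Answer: -23976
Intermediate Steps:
Z = 0 (Z = (4 - 1*4)**2 = (4 - 4)**2 = 0**2 = 0)
o(M) = 37*M*(-166 + M) (o(M) = (-166 + M)*(37*M) = 37*M*(-166 + M))
o(y(z(4, 2), 2)) + Z = 37*4*(-166 + 4) + 0 = 37*4*(-162) + 0 = -23976 + 0 = -23976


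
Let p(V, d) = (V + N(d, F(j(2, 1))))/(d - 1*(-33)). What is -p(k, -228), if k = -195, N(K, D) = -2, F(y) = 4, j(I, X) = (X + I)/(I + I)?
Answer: -197/195 ≈ -1.0103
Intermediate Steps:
j(I, X) = (I + X)/(2*I) (j(I, X) = (I + X)/((2*I)) = (I + X)*(1/(2*I)) = (I + X)/(2*I))
p(V, d) = (-2 + V)/(33 + d) (p(V, d) = (V - 2)/(d - 1*(-33)) = (-2 + V)/(d + 33) = (-2 + V)/(33 + d))
-p(k, -228) = -(-2 - 195)/(33 - 228) = -(-197)/(-195) = -(-1)*(-197)/195 = -1*197/195 = -197/195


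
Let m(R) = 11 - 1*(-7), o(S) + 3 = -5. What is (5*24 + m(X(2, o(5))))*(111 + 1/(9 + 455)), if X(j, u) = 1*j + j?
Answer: 3553845/232 ≈ 15318.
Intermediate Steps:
o(S) = -8 (o(S) = -3 - 5 = -8)
X(j, u) = 2*j (X(j, u) = j + j = 2*j)
m(R) = 18 (m(R) = 11 + 7 = 18)
(5*24 + m(X(2, o(5))))*(111 + 1/(9 + 455)) = (5*24 + 18)*(111 + 1/(9 + 455)) = (120 + 18)*(111 + 1/464) = 138*(111 + 1/464) = 138*(51505/464) = 3553845/232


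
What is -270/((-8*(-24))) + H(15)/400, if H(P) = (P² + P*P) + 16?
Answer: -193/800 ≈ -0.24125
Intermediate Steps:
H(P) = 16 + 2*P² (H(P) = (P² + P²) + 16 = 2*P² + 16 = 16 + 2*P²)
-270/((-8*(-24))) + H(15)/400 = -270/((-8*(-24))) + (16 + 2*15²)/400 = -270/192 + (16 + 2*225)*(1/400) = -270*1/192 + (16 + 450)*(1/400) = -45/32 + 466*(1/400) = -45/32 + 233/200 = -193/800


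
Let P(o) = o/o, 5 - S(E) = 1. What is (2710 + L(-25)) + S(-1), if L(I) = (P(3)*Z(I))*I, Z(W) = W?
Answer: 3339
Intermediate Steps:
S(E) = 4 (S(E) = 5 - 1*1 = 5 - 1 = 4)
P(o) = 1
L(I) = I² (L(I) = (1*I)*I = I*I = I²)
(2710 + L(-25)) + S(-1) = (2710 + (-25)²) + 4 = (2710 + 625) + 4 = 3335 + 4 = 3339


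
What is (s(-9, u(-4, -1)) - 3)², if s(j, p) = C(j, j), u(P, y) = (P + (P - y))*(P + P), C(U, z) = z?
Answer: 144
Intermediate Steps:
u(P, y) = 2*P*(-y + 2*P) (u(P, y) = (-y + 2*P)*(2*P) = 2*P*(-y + 2*P))
s(j, p) = j
(s(-9, u(-4, -1)) - 3)² = (-9 - 3)² = (-12)² = 144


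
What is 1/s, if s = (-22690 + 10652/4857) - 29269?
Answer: -4857/252354211 ≈ -1.9247e-5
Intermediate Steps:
s = -252354211/4857 (s = (-22690 + 10652*(1/4857)) - 29269 = (-22690 + 10652/4857) - 29269 = -110194678/4857 - 29269 = -252354211/4857 ≈ -51957.)
1/s = 1/(-252354211/4857) = -4857/252354211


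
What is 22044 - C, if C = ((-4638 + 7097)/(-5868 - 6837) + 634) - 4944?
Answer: 334830029/12705 ≈ 26354.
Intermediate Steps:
C = -54761009/12705 (C = (2459/(-12705) + 634) - 4944 = (2459*(-1/12705) + 634) - 4944 = (-2459/12705 + 634) - 4944 = 8052511/12705 - 4944 = -54761009/12705 ≈ -4310.2)
22044 - C = 22044 - 1*(-54761009/12705) = 22044 + 54761009/12705 = 334830029/12705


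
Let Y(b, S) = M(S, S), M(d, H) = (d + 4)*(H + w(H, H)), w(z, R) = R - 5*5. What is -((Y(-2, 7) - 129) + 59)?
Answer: 191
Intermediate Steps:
w(z, R) = -25 + R (w(z, R) = R - 25 = -25 + R)
M(d, H) = (-25 + 2*H)*(4 + d) (M(d, H) = (d + 4)*(H + (-25 + H)) = (4 + d)*(-25 + 2*H) = (-25 + 2*H)*(4 + d))
Y(b, S) = -100 + S**2 + 8*S + S*(-25 + S) (Y(b, S) = -100 + 8*S + S*S + S*(-25 + S) = -100 + 8*S + S**2 + S*(-25 + S) = -100 + S**2 + 8*S + S*(-25 + S))
-((Y(-2, 7) - 129) + 59) = -(((-100 - 17*7 + 2*7**2) - 129) + 59) = -(((-100 - 119 + 2*49) - 129) + 59) = -(((-100 - 119 + 98) - 129) + 59) = -((-121 - 129) + 59) = -(-250 + 59) = -1*(-191) = 191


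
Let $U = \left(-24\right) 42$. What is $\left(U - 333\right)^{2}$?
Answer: $1798281$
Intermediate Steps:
$U = -1008$
$\left(U - 333\right)^{2} = \left(-1008 - 333\right)^{2} = \left(-1341\right)^{2} = 1798281$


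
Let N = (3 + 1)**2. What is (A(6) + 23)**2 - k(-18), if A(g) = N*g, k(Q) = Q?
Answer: 14179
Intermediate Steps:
N = 16 (N = 4**2 = 16)
A(g) = 16*g
(A(6) + 23)**2 - k(-18) = (16*6 + 23)**2 - 1*(-18) = (96 + 23)**2 + 18 = 119**2 + 18 = 14161 + 18 = 14179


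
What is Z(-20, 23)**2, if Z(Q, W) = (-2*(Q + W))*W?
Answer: 19044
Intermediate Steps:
Z(Q, W) = W*(-2*Q - 2*W) (Z(Q, W) = (-2*Q - 2*W)*W = W*(-2*Q - 2*W))
Z(-20, 23)**2 = (-2*23*(-20 + 23))**2 = (-2*23*3)**2 = (-138)**2 = 19044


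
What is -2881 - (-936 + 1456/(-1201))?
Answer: -2334489/1201 ≈ -1943.8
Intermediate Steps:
-2881 - (-936 + 1456/(-1201)) = -2881 - (-936 + 1456*(-1/1201)) = -2881 - (-936 - 1456/1201) = -2881 - 1*(-1125592/1201) = -2881 + 1125592/1201 = -2334489/1201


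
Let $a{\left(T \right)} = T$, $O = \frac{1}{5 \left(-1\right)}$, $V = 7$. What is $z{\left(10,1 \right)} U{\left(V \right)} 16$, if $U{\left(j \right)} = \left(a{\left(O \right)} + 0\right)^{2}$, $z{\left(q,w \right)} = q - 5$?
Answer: $\frac{16}{5} \approx 3.2$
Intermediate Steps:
$O = - \frac{1}{5}$ ($O = \frac{1}{-5} = - \frac{1}{5} \approx -0.2$)
$z{\left(q,w \right)} = -5 + q$ ($z{\left(q,w \right)} = q - 5 = -5 + q$)
$U{\left(j \right)} = \frac{1}{25}$ ($U{\left(j \right)} = \left(- \frac{1}{5} + 0\right)^{2} = \left(- \frac{1}{5}\right)^{2} = \frac{1}{25}$)
$z{\left(10,1 \right)} U{\left(V \right)} 16 = \left(-5 + 10\right) \frac{1}{25} \cdot 16 = 5 \cdot \frac{16}{25} = \frac{16}{5}$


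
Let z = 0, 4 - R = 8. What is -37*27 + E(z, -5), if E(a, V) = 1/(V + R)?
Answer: -8992/9 ≈ -999.11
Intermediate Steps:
R = -4 (R = 4 - 1*8 = 4 - 8 = -4)
E(a, V) = 1/(-4 + V) (E(a, V) = 1/(V - 4) = 1/(-4 + V))
-37*27 + E(z, -5) = -37*27 + 1/(-4 - 5) = -999 + 1/(-9) = -999 - ⅑ = -8992/9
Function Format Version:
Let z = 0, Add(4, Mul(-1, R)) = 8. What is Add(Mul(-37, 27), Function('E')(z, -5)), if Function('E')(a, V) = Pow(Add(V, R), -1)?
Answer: Rational(-8992, 9) ≈ -999.11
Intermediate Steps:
R = -4 (R = Add(4, Mul(-1, 8)) = Add(4, -8) = -4)
Function('E')(a, V) = Pow(Add(-4, V), -1) (Function('E')(a, V) = Pow(Add(V, -4), -1) = Pow(Add(-4, V), -1))
Add(Mul(-37, 27), Function('E')(z, -5)) = Add(Mul(-37, 27), Pow(Add(-4, -5), -1)) = Add(-999, Pow(-9, -1)) = Add(-999, Rational(-1, 9)) = Rational(-8992, 9)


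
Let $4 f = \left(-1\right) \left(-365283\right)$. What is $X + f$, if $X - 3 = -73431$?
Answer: $\frac{71571}{4} \approx 17893.0$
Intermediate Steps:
$f = \frac{365283}{4}$ ($f = \frac{\left(-1\right) \left(-365283\right)}{4} = \frac{1}{4} \cdot 365283 = \frac{365283}{4} \approx 91321.0$)
$X = -73428$ ($X = 3 - 73431 = -73428$)
$X + f = -73428 + \frac{365283}{4} = \frac{71571}{4}$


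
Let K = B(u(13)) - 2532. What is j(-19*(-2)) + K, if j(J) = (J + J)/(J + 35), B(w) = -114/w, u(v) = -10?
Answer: -919639/365 ≈ -2519.6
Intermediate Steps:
j(J) = 2*J/(35 + J) (j(J) = (2*J)/(35 + J) = 2*J/(35 + J))
K = -12603/5 (K = -114/(-10) - 2532 = -114*(-1/10) - 2532 = 57/5 - 2532 = -12603/5 ≈ -2520.6)
j(-19*(-2)) + K = 2*(-19*(-2))/(35 - 19*(-2)) - 12603/5 = 2*38/(35 + 38) - 12603/5 = 2*38/73 - 12603/5 = 2*38*(1/73) - 12603/5 = 76/73 - 12603/5 = -919639/365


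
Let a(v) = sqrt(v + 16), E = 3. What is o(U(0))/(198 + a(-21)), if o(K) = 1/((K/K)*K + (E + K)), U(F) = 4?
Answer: 18/39209 - I*sqrt(5)/431299 ≈ 0.00045908 - 5.1845e-6*I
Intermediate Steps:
a(v) = sqrt(16 + v)
o(K) = 1/(3 + 2*K) (o(K) = 1/((K/K)*K + (3 + K)) = 1/(1*K + (3 + K)) = 1/(K + (3 + K)) = 1/(3 + 2*K))
o(U(0))/(198 + a(-21)) = 1/((3 + 2*4)*(198 + sqrt(16 - 21))) = 1/((3 + 8)*(198 + sqrt(-5))) = 1/(11*(198 + I*sqrt(5)))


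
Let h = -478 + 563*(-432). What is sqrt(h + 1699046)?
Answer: 2*sqrt(363838) ≈ 1206.4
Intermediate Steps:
h = -243694 (h = -478 - 243216 = -243694)
sqrt(h + 1699046) = sqrt(-243694 + 1699046) = sqrt(1455352) = 2*sqrt(363838)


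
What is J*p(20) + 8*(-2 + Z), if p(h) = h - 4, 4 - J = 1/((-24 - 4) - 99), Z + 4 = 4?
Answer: 6112/127 ≈ 48.126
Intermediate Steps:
Z = 0 (Z = -4 + 4 = 0)
J = 509/127 (J = 4 - 1/((-24 - 4) - 99) = 4 - 1/(-28 - 99) = 4 - 1/(-127) = 4 - 1*(-1/127) = 4 + 1/127 = 509/127 ≈ 4.0079)
p(h) = -4 + h
J*p(20) + 8*(-2 + Z) = 509*(-4 + 20)/127 + 8*(-2 + 0) = (509/127)*16 + 8*(-2) = 8144/127 - 16 = 6112/127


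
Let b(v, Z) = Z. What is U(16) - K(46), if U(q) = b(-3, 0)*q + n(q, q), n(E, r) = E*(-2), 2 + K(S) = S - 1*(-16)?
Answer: -92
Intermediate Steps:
K(S) = 14 + S (K(S) = -2 + (S - 1*(-16)) = -2 + (S + 16) = -2 + (16 + S) = 14 + S)
n(E, r) = -2*E
U(q) = -2*q (U(q) = 0*q - 2*q = 0 - 2*q = -2*q)
U(16) - K(46) = -2*16 - (14 + 46) = -32 - 1*60 = -32 - 60 = -92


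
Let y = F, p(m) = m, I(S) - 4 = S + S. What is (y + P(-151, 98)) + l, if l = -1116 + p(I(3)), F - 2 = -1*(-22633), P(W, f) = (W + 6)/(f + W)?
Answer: 1141182/53 ≈ 21532.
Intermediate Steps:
I(S) = 4 + 2*S (I(S) = 4 + (S + S) = 4 + 2*S)
P(W, f) = (6 + W)/(W + f)
F = 22635 (F = 2 - 1*(-22633) = 2 + 22633 = 22635)
y = 22635
l = -1106 (l = -1116 + (4 + 2*3) = -1116 + (4 + 6) = -1116 + 10 = -1106)
(y + P(-151, 98)) + l = (22635 + (6 - 151)/(-151 + 98)) - 1106 = (22635 - 145/(-53)) - 1106 = (22635 - 1/53*(-145)) - 1106 = (22635 + 145/53) - 1106 = 1199800/53 - 1106 = 1141182/53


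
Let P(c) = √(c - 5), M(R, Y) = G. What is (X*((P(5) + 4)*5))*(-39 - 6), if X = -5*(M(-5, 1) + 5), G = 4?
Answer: 40500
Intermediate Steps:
M(R, Y) = 4
P(c) = √(-5 + c)
X = -45 (X = -5*(4 + 5) = -5*9 = -45)
(X*((P(5) + 4)*5))*(-39 - 6) = (-45*(√(-5 + 5) + 4)*5)*(-39 - 6) = -45*(√0 + 4)*5*(-45) = -45*(0 + 4)*5*(-45) = -180*5*(-45) = -45*20*(-45) = -900*(-45) = 40500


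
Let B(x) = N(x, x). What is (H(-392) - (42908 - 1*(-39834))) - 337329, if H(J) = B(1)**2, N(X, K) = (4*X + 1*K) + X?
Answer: -420035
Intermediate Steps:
N(X, K) = K + 5*X (N(X, K) = (4*X + K) + X = (K + 4*X) + X = K + 5*X)
B(x) = 6*x (B(x) = x + 5*x = 6*x)
H(J) = 36 (H(J) = (6*1)**2 = 6**2 = 36)
(H(-392) - (42908 - 1*(-39834))) - 337329 = (36 - (42908 - 1*(-39834))) - 337329 = (36 - (42908 + 39834)) - 337329 = (36 - 1*82742) - 337329 = (36 - 82742) - 337329 = -82706 - 337329 = -420035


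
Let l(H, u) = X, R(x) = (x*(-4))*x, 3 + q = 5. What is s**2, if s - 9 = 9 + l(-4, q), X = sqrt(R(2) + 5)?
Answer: (18 + I*sqrt(11))**2 ≈ 313.0 + 119.4*I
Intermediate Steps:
q = 2 (q = -3 + 5 = 2)
R(x) = -4*x**2 (R(x) = (-4*x)*x = -4*x**2)
X = I*sqrt(11) (X = sqrt(-4*2**2 + 5) = sqrt(-4*4 + 5) = sqrt(-16 + 5) = sqrt(-11) = I*sqrt(11) ≈ 3.3166*I)
l(H, u) = I*sqrt(11)
s = 18 + I*sqrt(11) (s = 9 + (9 + I*sqrt(11)) = 18 + I*sqrt(11) ≈ 18.0 + 3.3166*I)
s**2 = (18 + I*sqrt(11))**2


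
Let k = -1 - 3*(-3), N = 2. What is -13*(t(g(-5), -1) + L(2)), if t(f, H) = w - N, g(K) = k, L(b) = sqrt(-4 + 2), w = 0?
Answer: 26 - 13*I*sqrt(2) ≈ 26.0 - 18.385*I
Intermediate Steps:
L(b) = I*sqrt(2) (L(b) = sqrt(-2) = I*sqrt(2))
k = 8 (k = -1 + 9 = 8)
g(K) = 8
t(f, H) = -2 (t(f, H) = 0 - 1*2 = 0 - 2 = -2)
-13*(t(g(-5), -1) + L(2)) = -13*(-2 + I*sqrt(2)) = 26 - 13*I*sqrt(2)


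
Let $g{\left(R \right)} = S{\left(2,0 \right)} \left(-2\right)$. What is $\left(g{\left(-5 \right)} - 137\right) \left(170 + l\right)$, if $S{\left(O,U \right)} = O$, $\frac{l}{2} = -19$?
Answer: $-18612$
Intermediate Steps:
$l = -38$ ($l = 2 \left(-19\right) = -38$)
$g{\left(R \right)} = -4$ ($g{\left(R \right)} = 2 \left(-2\right) = -4$)
$\left(g{\left(-5 \right)} - 137\right) \left(170 + l\right) = \left(-4 - 137\right) \left(170 - 38\right) = \left(-141\right) 132 = -18612$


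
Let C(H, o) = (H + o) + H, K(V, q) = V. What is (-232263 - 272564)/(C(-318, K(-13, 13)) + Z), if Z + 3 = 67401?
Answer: -504827/66749 ≈ -7.5631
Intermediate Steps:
Z = 67398 (Z = -3 + 67401 = 67398)
C(H, o) = o + 2*H
(-232263 - 272564)/(C(-318, K(-13, 13)) + Z) = (-232263 - 272564)/((-13 + 2*(-318)) + 67398) = -504827/((-13 - 636) + 67398) = -504827/(-649 + 67398) = -504827/66749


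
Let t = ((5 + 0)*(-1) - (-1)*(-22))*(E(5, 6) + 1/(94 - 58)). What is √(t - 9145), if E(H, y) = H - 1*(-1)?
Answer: I*√37231/2 ≈ 96.477*I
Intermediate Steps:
E(H, y) = 1 + H (E(H, y) = H + 1 = 1 + H)
t = -651/4 (t = ((5 + 0)*(-1) - (-1)*(-22))*((1 + 5) + 1/(94 - 58)) = (5*(-1) - 1*22)*(6 + 1/36) = (-5 - 22)*(6 + 1/36) = -27*217/36 = -651/4 ≈ -162.75)
√(t - 9145) = √(-651/4 - 9145) = √(-37231/4) = I*√37231/2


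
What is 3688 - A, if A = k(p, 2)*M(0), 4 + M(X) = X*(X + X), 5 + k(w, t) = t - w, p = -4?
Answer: 3692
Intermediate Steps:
k(w, t) = -5 + t - w (k(w, t) = -5 + (t - w) = -5 + t - w)
M(X) = -4 + 2*X² (M(X) = -4 + X*(X + X) = -4 + X*(2*X) = -4 + 2*X²)
A = -4 (A = (-5 + 2 - 1*(-4))*(-4 + 2*0²) = (-5 + 2 + 4)*(-4 + 2*0) = 1*(-4 + 0) = 1*(-4) = -4)
3688 - A = 3688 - 1*(-4) = 3688 + 4 = 3692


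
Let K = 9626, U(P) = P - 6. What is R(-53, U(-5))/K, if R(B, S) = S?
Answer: -11/9626 ≈ -0.0011427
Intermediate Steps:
U(P) = -6 + P
R(-53, U(-5))/K = (-6 - 5)/9626 = -11*1/9626 = -11/9626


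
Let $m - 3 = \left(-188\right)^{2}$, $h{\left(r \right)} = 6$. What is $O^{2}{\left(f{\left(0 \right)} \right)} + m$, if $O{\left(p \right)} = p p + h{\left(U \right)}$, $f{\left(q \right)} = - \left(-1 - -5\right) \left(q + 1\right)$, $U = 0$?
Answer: $35831$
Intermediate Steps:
$f{\left(q \right)} = -4 - 4 q$ ($f{\left(q \right)} = - \left(-1 + 5\right) \left(1 + q\right) = - 4 \left(1 + q\right) = - (4 + 4 q) = -4 - 4 q$)
$O{\left(p \right)} = 6 + p^{2}$ ($O{\left(p \right)} = p p + 6 = p^{2} + 6 = 6 + p^{2}$)
$m = 35347$ ($m = 3 + \left(-188\right)^{2} = 3 + 35344 = 35347$)
$O^{2}{\left(f{\left(0 \right)} \right)} + m = \left(6 + \left(-4 - 0\right)^{2}\right)^{2} + 35347 = \left(6 + \left(-4 + 0\right)^{2}\right)^{2} + 35347 = \left(6 + \left(-4\right)^{2}\right)^{2} + 35347 = \left(6 + 16\right)^{2} + 35347 = 22^{2} + 35347 = 484 + 35347 = 35831$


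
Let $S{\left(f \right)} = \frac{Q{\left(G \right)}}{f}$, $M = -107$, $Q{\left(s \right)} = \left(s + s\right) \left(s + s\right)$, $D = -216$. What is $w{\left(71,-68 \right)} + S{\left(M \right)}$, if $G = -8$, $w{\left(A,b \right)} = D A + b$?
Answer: $- \frac{1648484}{107} \approx -15406.0$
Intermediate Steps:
$w{\left(A,b \right)} = b - 216 A$ ($w{\left(A,b \right)} = - 216 A + b = b - 216 A$)
$Q{\left(s \right)} = 4 s^{2}$ ($Q{\left(s \right)} = 2 s 2 s = 4 s^{2}$)
$S{\left(f \right)} = \frac{256}{f}$ ($S{\left(f \right)} = \frac{4 \left(-8\right)^{2}}{f} = \frac{4 \cdot 64}{f} = \frac{256}{f}$)
$w{\left(71,-68 \right)} + S{\left(M \right)} = \left(-68 - 15336\right) + \frac{256}{-107} = \left(-68 - 15336\right) + 256 \left(- \frac{1}{107}\right) = -15404 - \frac{256}{107} = - \frac{1648484}{107}$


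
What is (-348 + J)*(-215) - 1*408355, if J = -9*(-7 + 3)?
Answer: -341275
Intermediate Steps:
J = 36 (J = -9*(-4) = 36)
(-348 + J)*(-215) - 1*408355 = (-348 + 36)*(-215) - 1*408355 = -312*(-215) - 408355 = 67080 - 408355 = -341275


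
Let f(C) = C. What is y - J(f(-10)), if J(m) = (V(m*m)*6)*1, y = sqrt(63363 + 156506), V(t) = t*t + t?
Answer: -60600 + 13*sqrt(1301) ≈ -60131.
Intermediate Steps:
V(t) = t + t**2 (V(t) = t**2 + t = t + t**2)
y = 13*sqrt(1301) (y = sqrt(219869) = 13*sqrt(1301) ≈ 468.90)
J(m) = 6*m**2*(1 + m**2) (J(m) = (((m*m)*(1 + m*m))*6)*1 = ((m**2*(1 + m**2))*6)*1 = (6*m**2*(1 + m**2))*1 = 6*m**2*(1 + m**2))
y - J(f(-10)) = 13*sqrt(1301) - 6*(-10)**2*(1 + (-10)**2) = 13*sqrt(1301) - 6*100*(1 + 100) = 13*sqrt(1301) - 6*100*101 = 13*sqrt(1301) - 1*60600 = 13*sqrt(1301) - 60600 = -60600 + 13*sqrt(1301)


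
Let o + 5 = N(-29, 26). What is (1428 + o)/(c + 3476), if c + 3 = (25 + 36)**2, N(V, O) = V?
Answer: 697/3597 ≈ 0.19377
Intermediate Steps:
o = -34 (o = -5 - 29 = -34)
c = 3718 (c = -3 + (25 + 36)**2 = -3 + 61**2 = -3 + 3721 = 3718)
(1428 + o)/(c + 3476) = (1428 - 34)/(3718 + 3476) = 1394/7194 = 1394*(1/7194) = 697/3597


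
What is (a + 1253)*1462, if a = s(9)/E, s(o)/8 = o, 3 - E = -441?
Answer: 67788554/37 ≈ 1.8321e+6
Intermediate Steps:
E = 444 (E = 3 - 1*(-441) = 3 + 441 = 444)
s(o) = 8*o
a = 6/37 (a = (8*9)/444 = 72*(1/444) = 6/37 ≈ 0.16216)
(a + 1253)*1462 = (6/37 + 1253)*1462 = (46367/37)*1462 = 67788554/37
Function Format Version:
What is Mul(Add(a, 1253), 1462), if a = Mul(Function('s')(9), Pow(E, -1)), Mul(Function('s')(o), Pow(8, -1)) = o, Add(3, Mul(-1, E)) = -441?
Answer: Rational(67788554, 37) ≈ 1.8321e+6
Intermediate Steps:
E = 444 (E = Add(3, Mul(-1, -441)) = Add(3, 441) = 444)
Function('s')(o) = Mul(8, o)
a = Rational(6, 37) (a = Mul(Mul(8, 9), Pow(444, -1)) = Mul(72, Rational(1, 444)) = Rational(6, 37) ≈ 0.16216)
Mul(Add(a, 1253), 1462) = Mul(Add(Rational(6, 37), 1253), 1462) = Mul(Rational(46367, 37), 1462) = Rational(67788554, 37)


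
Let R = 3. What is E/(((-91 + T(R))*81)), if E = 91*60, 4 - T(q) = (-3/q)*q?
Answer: -65/81 ≈ -0.80247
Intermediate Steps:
T(q) = 7 (T(q) = 4 - (-3/q)*q = 4 - 1*(-3) = 4 + 3 = 7)
E = 5460
E/(((-91 + T(R))*81)) = 5460/(((-91 + 7)*81)) = 5460/((-84*81)) = 5460/(-6804) = 5460*(-1/6804) = -65/81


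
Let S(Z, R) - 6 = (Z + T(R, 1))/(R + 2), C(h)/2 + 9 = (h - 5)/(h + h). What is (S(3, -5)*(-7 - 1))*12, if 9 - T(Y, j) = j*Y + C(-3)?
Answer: 1376/3 ≈ 458.67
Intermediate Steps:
C(h) = -18 + (-5 + h)/h (C(h) = -18 + 2*((h - 5)/(h + h)) = -18 + 2*((-5 + h)/((2*h))) = -18 + 2*((-5 + h)*(1/(2*h))) = -18 + 2*((-5 + h)/(2*h)) = -18 + (-5 + h)/h)
T(Y, j) = 73/3 - Y*j (T(Y, j) = 9 - (j*Y + (-17 - 5/(-3))) = 9 - (Y*j + (-17 - 5*(-⅓))) = 9 - (Y*j + (-17 + 5/3)) = 9 - (Y*j - 46/3) = 9 - (-46/3 + Y*j) = 9 + (46/3 - Y*j) = 73/3 - Y*j)
S(Z, R) = 6 + (73/3 + Z - R)/(2 + R) (S(Z, R) = 6 + (Z + (73/3 - 1*R*1))/(R + 2) = 6 + (Z + (73/3 - R))/(2 + R) = 6 + (73/3 + Z - R)/(2 + R))
(S(3, -5)*(-7 - 1))*12 = (((109/3 + 3 + 5*(-5))/(2 - 5))*(-7 - 1))*12 = (((109/3 + 3 - 25)/(-3))*(-8))*12 = (-⅓*43/3*(-8))*12 = -43/9*(-8)*12 = (344/9)*12 = 1376/3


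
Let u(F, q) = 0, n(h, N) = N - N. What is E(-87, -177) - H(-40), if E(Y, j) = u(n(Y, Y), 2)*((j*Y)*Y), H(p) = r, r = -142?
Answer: 142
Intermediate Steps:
n(h, N) = 0
H(p) = -142
E(Y, j) = 0 (E(Y, j) = 0*((j*Y)*Y) = 0*((Y*j)*Y) = 0*(j*Y²) = 0)
E(-87, -177) - H(-40) = 0 - 1*(-142) = 0 + 142 = 142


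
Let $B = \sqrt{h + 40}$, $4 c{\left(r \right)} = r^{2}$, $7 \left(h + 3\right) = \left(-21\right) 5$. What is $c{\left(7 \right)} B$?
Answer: $\frac{49 \sqrt{22}}{4} \approx 57.458$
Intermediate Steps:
$h = -18$ ($h = -3 + \frac{\left(-21\right) 5}{7} = -3 + \frac{1}{7} \left(-105\right) = -3 - 15 = -18$)
$c{\left(r \right)} = \frac{r^{2}}{4}$
$B = \sqrt{22}$ ($B = \sqrt{-18 + 40} = \sqrt{22} \approx 4.6904$)
$c{\left(7 \right)} B = \frac{7^{2}}{4} \sqrt{22} = \frac{1}{4} \cdot 49 \sqrt{22} = \frac{49 \sqrt{22}}{4}$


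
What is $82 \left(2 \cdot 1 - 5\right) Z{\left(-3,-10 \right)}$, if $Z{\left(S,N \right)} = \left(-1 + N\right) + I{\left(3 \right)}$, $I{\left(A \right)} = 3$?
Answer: $1968$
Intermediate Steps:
$Z{\left(S,N \right)} = 2 + N$ ($Z{\left(S,N \right)} = \left(-1 + N\right) + 3 = 2 + N$)
$82 \left(2 \cdot 1 - 5\right) Z{\left(-3,-10 \right)} = 82 \left(2 \cdot 1 - 5\right) \left(2 - 10\right) = 82 \left(2 - 5\right) \left(-8\right) = 82 \left(-3\right) \left(-8\right) = \left(-246\right) \left(-8\right) = 1968$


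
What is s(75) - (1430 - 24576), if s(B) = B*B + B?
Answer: 28846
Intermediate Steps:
s(B) = B + B² (s(B) = B² + B = B + B²)
s(75) - (1430 - 24576) = 75*(1 + 75) - (1430 - 24576) = 75*76 - 1*(-23146) = 5700 + 23146 = 28846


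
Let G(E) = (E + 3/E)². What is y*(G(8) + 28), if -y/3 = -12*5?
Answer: 282645/16 ≈ 17665.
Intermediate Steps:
y = 180 (y = -(-36)*5 = -3*(-60) = 180)
y*(G(8) + 28) = 180*((3 + 8²)²/8² + 28) = 180*((3 + 64)²/64 + 28) = 180*((1/64)*67² + 28) = 180*((1/64)*4489 + 28) = 180*(4489/64 + 28) = 180*(6281/64) = 282645/16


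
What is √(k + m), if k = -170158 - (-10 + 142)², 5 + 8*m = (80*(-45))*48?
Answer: I*√3346922/4 ≈ 457.36*I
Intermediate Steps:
m = -172805/8 (m = -5/8 + ((80*(-45))*48)/8 = -5/8 + (-3600*48)/8 = -5/8 + (⅛)*(-172800) = -5/8 - 21600 = -172805/8 ≈ -21601.)
k = -187582 (k = -170158 - 1*132² = -170158 - 1*17424 = -170158 - 17424 = -187582)
√(k + m) = √(-187582 - 172805/8) = √(-1673461/8) = I*√3346922/4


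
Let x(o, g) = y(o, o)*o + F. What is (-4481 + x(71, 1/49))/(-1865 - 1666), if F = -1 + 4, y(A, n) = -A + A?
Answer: 4478/3531 ≈ 1.2682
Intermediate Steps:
y(A, n) = 0
F = 3
x(o, g) = 3 (x(o, g) = 0*o + 3 = 0 + 3 = 3)
(-4481 + x(71, 1/49))/(-1865 - 1666) = (-4481 + 3)/(-1865 - 1666) = -4478/(-3531) = -4478*(-1/3531) = 4478/3531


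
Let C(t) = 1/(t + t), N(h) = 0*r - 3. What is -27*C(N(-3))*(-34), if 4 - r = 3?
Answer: -153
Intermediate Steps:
r = 1 (r = 4 - 1*3 = 4 - 3 = 1)
N(h) = -3 (N(h) = 0*1 - 3 = 0 - 3 = -3)
C(t) = 1/(2*t)
-27*C(N(-3))*(-34) = -27/(2*(-3))*(-34) = -27*(-1)/(2*3)*(-34) = -27*(-⅙)*(-34) = (9/2)*(-34) = -153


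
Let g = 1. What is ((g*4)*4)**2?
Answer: 256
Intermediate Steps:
((g*4)*4)**2 = ((1*4)*4)**2 = (4*4)**2 = 16**2 = 256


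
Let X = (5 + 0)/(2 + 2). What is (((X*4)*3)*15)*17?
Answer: 3825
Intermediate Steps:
X = 5/4 ≈ 1.2500
(((X*4)*3)*15)*17 = ((((5/4)*4)*3)*15)*17 = ((5*3)*15)*17 = (15*15)*17 = 225*17 = 3825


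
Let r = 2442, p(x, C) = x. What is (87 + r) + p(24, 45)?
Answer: 2553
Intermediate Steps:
(87 + r) + p(24, 45) = (87 + 2442) + 24 = 2529 + 24 = 2553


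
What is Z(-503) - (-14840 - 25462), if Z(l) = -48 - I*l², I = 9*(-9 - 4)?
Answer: 29642307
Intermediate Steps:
I = -117 (I = 9*(-13) = -117)
Z(l) = -48 + 117*l² (Z(l) = -48 - (-117)*l² = -48 + 117*l²)
Z(-503) - (-14840 - 25462) = (-48 + 117*(-503)²) - (-14840 - 25462) = (-48 + 117*253009) - 1*(-40302) = (-48 + 29602053) + 40302 = 29602005 + 40302 = 29642307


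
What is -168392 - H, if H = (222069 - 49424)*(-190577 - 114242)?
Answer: 52625307863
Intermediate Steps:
H = -52625476255 (H = 172645*(-304819) = -52625476255)
-168392 - H = -168392 - 1*(-52625476255) = -168392 + 52625476255 = 52625307863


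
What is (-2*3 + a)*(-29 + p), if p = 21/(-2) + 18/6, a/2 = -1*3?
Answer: 438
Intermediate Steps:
a = -6 (a = 2*(-1*3) = 2*(-3) = -6)
p = -15/2 (p = 21*(-1/2) + 18*(1/6) = -21/2 + 3 = -15/2 ≈ -7.5000)
(-2*3 + a)*(-29 + p) = (-2*3 - 6)*(-29 - 15/2) = (-6 - 6)*(-73/2) = -12*(-73/2) = 438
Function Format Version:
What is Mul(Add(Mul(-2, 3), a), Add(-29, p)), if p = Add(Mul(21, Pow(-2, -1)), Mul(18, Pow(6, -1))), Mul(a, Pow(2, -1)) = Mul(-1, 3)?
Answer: 438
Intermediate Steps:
a = -6 (a = Mul(2, Mul(-1, 3)) = Mul(2, -3) = -6)
p = Rational(-15, 2) (p = Add(Mul(21, Rational(-1, 2)), Mul(18, Rational(1, 6))) = Add(Rational(-21, 2), 3) = Rational(-15, 2) ≈ -7.5000)
Mul(Add(Mul(-2, 3), a), Add(-29, p)) = Mul(Add(Mul(-2, 3), -6), Add(-29, Rational(-15, 2))) = Mul(Add(-6, -6), Rational(-73, 2)) = Mul(-12, Rational(-73, 2)) = 438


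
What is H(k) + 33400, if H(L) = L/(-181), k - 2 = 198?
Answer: 6045200/181 ≈ 33399.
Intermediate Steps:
k = 200 (k = 2 + 198 = 200)
H(L) = -L/181 (H(L) = L*(-1/181) = -L/181)
H(k) + 33400 = -1/181*200 + 33400 = -200/181 + 33400 = 6045200/181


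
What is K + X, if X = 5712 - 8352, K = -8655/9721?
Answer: -25672095/9721 ≈ -2640.9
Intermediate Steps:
K = -8655/9721 (K = -8655*1/9721 = -8655/9721 ≈ -0.89034)
X = -2640
K + X = -8655/9721 - 2640 = -25672095/9721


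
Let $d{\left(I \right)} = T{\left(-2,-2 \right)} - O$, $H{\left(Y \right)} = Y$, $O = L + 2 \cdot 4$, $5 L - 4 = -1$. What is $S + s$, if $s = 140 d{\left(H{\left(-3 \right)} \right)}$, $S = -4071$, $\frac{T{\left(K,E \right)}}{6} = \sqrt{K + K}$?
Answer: $-5275 + 1680 i \approx -5275.0 + 1680.0 i$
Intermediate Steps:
$L = \frac{3}{5}$ ($L = \frac{4}{5} + \frac{1}{5} \left(-1\right) = \frac{4}{5} - \frac{1}{5} = \frac{3}{5} \approx 0.6$)
$T{\left(K,E \right)} = 6 \sqrt{2} \sqrt{K}$ ($T{\left(K,E \right)} = 6 \sqrt{K + K} = 6 \sqrt{2 K} = 6 \sqrt{2} \sqrt{K}$)
$O = \frac{43}{5}$ ($O = \frac{3}{5} + 2 \cdot 4 = \frac{3}{5} + 8 = \frac{43}{5} \approx 8.6$)
$d{\left(I \right)} = - \frac{43}{5} + 12 i$ ($d{\left(I \right)} = 6 \sqrt{2} \sqrt{-2} - \frac{43}{5} = 6 \sqrt{2} i \sqrt{2} - \frac{43}{5} = 12 i - \frac{43}{5} = - \frac{43}{5} + 12 i$)
$s = -1204 + 1680 i$ ($s = 140 \left(- \frac{43}{5} + 12 i\right) = -1204 + 1680 i \approx -1204.0 + 1680.0 i$)
$S + s = -4071 - \left(1204 - 1680 i\right) = -5275 + 1680 i$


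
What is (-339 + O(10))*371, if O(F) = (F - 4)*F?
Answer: -103509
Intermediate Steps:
O(F) = F*(-4 + F) (O(F) = (-4 + F)*F = F*(-4 + F))
(-339 + O(10))*371 = (-339 + 10*(-4 + 10))*371 = (-339 + 10*6)*371 = (-339 + 60)*371 = -279*371 = -103509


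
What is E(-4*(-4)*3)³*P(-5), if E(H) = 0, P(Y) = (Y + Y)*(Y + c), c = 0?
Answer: 0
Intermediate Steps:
P(Y) = 2*Y² (P(Y) = (Y + Y)*(Y + 0) = (2*Y)*Y = 2*Y²)
E(-4*(-4)*3)³*P(-5) = 0³*(2*(-5)²) = 0*(2*25) = 0*50 = 0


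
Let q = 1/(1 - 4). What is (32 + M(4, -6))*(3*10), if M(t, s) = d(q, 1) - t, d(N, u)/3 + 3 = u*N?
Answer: 540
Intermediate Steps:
q = -⅓ (q = 1/(-3) = -⅓ ≈ -0.33333)
d(N, u) = -9 + 3*N*u (d(N, u) = -9 + 3*(u*N) = -9 + 3*(N*u) = -9 + 3*N*u)
M(t, s) = -10 - t (M(t, s) = (-9 + 3*(-⅓)*1) - t = (-9 - 1) - t = -10 - t)
(32 + M(4, -6))*(3*10) = (32 + (-10 - 1*4))*(3*10) = (32 + (-10 - 4))*30 = (32 - 14)*30 = 18*30 = 540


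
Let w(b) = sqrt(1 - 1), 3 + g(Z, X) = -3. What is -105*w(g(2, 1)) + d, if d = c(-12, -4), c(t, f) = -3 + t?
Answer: -15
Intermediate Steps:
g(Z, X) = -6 (g(Z, X) = -3 - 3 = -6)
d = -15 (d = -3 - 12 = -15)
w(b) = 0 (w(b) = sqrt(0) = 0)
-105*w(g(2, 1)) + d = -105*0 - 15 = 0 - 15 = -15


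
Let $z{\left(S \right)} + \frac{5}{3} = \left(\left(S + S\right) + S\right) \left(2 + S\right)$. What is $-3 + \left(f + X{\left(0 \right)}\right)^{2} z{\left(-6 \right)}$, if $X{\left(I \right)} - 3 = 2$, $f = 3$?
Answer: $\frac{13495}{3} \approx 4498.3$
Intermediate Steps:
$X{\left(I \right)} = 5$ ($X{\left(I \right)} = 3 + 2 = 5$)
$z{\left(S \right)} = - \frac{5}{3} + 3 S \left(2 + S\right)$ ($z{\left(S \right)} = - \frac{5}{3} + \left(\left(S + S\right) + S\right) \left(2 + S\right) = - \frac{5}{3} + \left(2 S + S\right) \left(2 + S\right) = - \frac{5}{3} + 3 S \left(2 + S\right)$)
$-3 + \left(f + X{\left(0 \right)}\right)^{2} z{\left(-6 \right)} = -3 + \left(3 + 5\right)^{2} \left(- \frac{5}{3} + 3 \left(-6\right)^{2} + 6 \left(-6\right)\right) = -3 + 8^{2} \left(- \frac{5}{3} + 3 \cdot 36 - 36\right) = -3 + 64 \left(- \frac{5}{3} + 108 - 36\right) = -3 + 64 \cdot \frac{211}{3} = -3 + \frac{13504}{3} = \frac{13495}{3}$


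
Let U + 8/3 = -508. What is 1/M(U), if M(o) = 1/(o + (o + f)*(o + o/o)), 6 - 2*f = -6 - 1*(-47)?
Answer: 4836209/18 ≈ 2.6868e+5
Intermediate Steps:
U = -1532/3 (U = -8/3 - 508 = -1532/3 ≈ -510.67)
f = -35/2 (f = 3 - (-6 - 1*(-47))/2 = 3 - (-6 + 47)/2 = 3 - ½*41 = 3 - 41/2 = -35/2 ≈ -17.500)
M(o) = 1/(o + (1 + o)*(-35/2 + o)) (M(o) = 1/(o + (o - 35/2)*(o + o/o)) = 1/(o + (-35/2 + o)*(o + 1)) = 1/(o + (-35/2 + o)*(1 + o)) = 1/(o + (1 + o)*(-35/2 + o)))
1/M(U) = 1/(2/(-35 - 31*(-1532/3) + 2*(-1532/3)²)) = 1/(2/(-35 + 47492/3 + 2*(2347024/9))) = 1/(2/(-35 + 47492/3 + 4694048/9)) = 1/(2/(4836209/9)) = 1/(2*(9/4836209)) = 1/(18/4836209) = 4836209/18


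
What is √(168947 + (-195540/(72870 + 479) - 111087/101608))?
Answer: 7*√47877222771799735669082/3726422596 ≈ 411.03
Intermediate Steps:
√(168947 + (-195540/(72870 + 479) - 111087/101608)) = √(168947 + (-195540/73349 - 111087*1/101608)) = √(168947 + (-195540*1/73349 - 111087/101608)) = √(168947 + (-195540/73349 - 111087/101608)) = √(168947 - 28016548683/7452845192) = √(1259107820104141/7452845192) = 7*√47877222771799735669082/3726422596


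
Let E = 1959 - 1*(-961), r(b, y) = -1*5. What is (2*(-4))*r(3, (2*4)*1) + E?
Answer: 2960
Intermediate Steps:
r(b, y) = -5
E = 2920 (E = 1959 + 961 = 2920)
(2*(-4))*r(3, (2*4)*1) + E = (2*(-4))*(-5) + 2920 = -8*(-5) + 2920 = 40 + 2920 = 2960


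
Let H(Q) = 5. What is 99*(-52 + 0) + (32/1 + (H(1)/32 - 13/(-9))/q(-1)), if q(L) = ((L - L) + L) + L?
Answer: -2947277/576 ≈ -5116.8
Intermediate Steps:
q(L) = 2*L (q(L) = (0 + L) + L = L + L = 2*L)
99*(-52 + 0) + (32/1 + (H(1)/32 - 13/(-9))/q(-1)) = 99*(-52 + 0) + (32/1 + (5/32 - 13/(-9))/((2*(-1)))) = 99*(-52) + (32*1 + (5*(1/32) - 13*(-⅑))/(-2)) = -5148 + (32 + (5/32 + 13/9)*(-½)) = -5148 + (32 + (461/288)*(-½)) = -5148 + (32 - 461/576) = -5148 + 17971/576 = -2947277/576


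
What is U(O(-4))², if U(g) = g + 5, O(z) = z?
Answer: 1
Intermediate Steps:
U(g) = 5 + g
U(O(-4))² = (5 - 4)² = 1² = 1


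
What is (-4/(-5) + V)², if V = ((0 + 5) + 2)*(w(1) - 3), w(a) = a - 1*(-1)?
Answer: 961/25 ≈ 38.440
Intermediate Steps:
w(a) = 1 + a (w(a) = a + 1 = 1 + a)
V = -7 (V = ((0 + 5) + 2)*((1 + 1) - 3) = (5 + 2)*(2 - 3) = 7*(-1) = -7)
(-4/(-5) + V)² = (-4/(-5) - 7)² = (-4*(-⅕) - 7)² = (⅘ - 7)² = (-31/5)² = 961/25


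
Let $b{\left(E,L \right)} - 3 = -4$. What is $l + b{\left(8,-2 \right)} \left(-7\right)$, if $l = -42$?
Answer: $-35$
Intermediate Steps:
$b{\left(E,L \right)} = -1$ ($b{\left(E,L \right)} = 3 - 4 = -1$)
$l + b{\left(8,-2 \right)} \left(-7\right) = -42 - -7 = -42 + 7 = -35$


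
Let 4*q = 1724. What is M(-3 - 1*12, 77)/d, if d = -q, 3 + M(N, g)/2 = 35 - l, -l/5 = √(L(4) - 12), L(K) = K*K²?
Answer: -64/431 - 20*√13/431 ≈ -0.31580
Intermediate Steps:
L(K) = K³
l = -10*√13 (l = -5*√(4³ - 12) = -5*√(64 - 12) = -10*√13 ≈ -36.056)
M(N, g) = 64 + 20*√13 (M(N, g) = -6 + 2*(35 - (-10)*√13) = -6 + 2*(35 + 10*√13) = -6 + (70 + 20*√13) = 64 + 20*√13)
q = 431 (q = (¼)*1724 = 431)
d = -431 (d = -1*431 = -431)
M(-3 - 1*12, 77)/d = (64 + 20*√13)/(-431) = (64 + 20*√13)*(-1/431) = -64/431 - 20*√13/431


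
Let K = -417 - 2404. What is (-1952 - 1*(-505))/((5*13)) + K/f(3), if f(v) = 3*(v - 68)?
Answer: -304/39 ≈ -7.7949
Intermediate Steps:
K = -2821
f(v) = -204 + 3*v (f(v) = 3*(-68 + v) = -204 + 3*v)
(-1952 - 1*(-505))/((5*13)) + K/f(3) = (-1952 - 1*(-505))/((5*13)) - 2821/(-204 + 3*3) = (-1952 + 505)/65 - 2821/(-204 + 9) = -1447*1/65 - 2821/(-195) = -1447/65 - 2821*(-1/195) = -1447/65 + 217/15 = -304/39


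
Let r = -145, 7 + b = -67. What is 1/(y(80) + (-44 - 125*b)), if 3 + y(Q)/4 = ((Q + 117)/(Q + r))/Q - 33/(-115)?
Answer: 29900/274930389 ≈ 0.00010875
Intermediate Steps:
b = -74 (b = -7 - 67 = -74)
y(Q) = -1248/115 + 4*(117 + Q)/(Q*(-145 + Q)) (y(Q) = -12 + 4*(((Q + 117)/(Q - 145))/Q - 33/(-115)) = -12 + 4*(((117 + Q)/(-145 + Q))/Q - 33*(-1/115)) = -12 + 4*(((117 + Q)/(-145 + Q))/Q + 33/115) = -12 + 4*((117 + Q)/(Q*(-145 + Q)) + 33/115) = -12 + 4*(33/115 + (117 + Q)/(Q*(-145 + Q))) = -12 + (132/115 + 4*(117 + Q)/(Q*(-145 + Q))) = -1248/115 + 4*(117 + Q)/(Q*(-145 + Q)))
1/(y(80) + (-44 - 125*b)) = 1/((4/115)*(13455 - 312*80**2 + 45355*80)/(80*(-145 + 80)) + (-44 - 125*(-74))) = 1/((4/115)*(1/80)*(13455 - 312*6400 + 3628400)/(-65) + (-44 + 9250)) = 1/((4/115)*(1/80)*(-1/65)*(13455 - 1996800 + 3628400) + 9206) = 1/((4/115)*(1/80)*(-1/65)*1645055 + 9206) = 1/(-329011/29900 + 9206) = 1/(274930389/29900) = 29900/274930389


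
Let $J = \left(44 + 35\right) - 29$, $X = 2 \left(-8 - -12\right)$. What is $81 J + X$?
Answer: $4058$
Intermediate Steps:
$X = 8$ ($X = 2 \left(-8 + 12\right) = 2 \cdot 4 = 8$)
$J = 50$ ($J = 79 - 29 = 50$)
$81 J + X = 81 \cdot 50 + 8 = 4050 + 8 = 4058$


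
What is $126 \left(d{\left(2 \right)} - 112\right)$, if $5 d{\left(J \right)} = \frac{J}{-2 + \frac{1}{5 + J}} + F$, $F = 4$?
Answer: $- \frac{912492}{65} \approx -14038.0$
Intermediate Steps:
$d{\left(J \right)} = \frac{4}{5} + \frac{J}{5 \left(-2 + \frac{1}{5 + J}\right)}$ ($d{\left(J \right)} = \frac{\frac{J}{-2 + \frac{1}{5 + J}} + 4}{5} = \frac{4 + \frac{J}{-2 + \frac{1}{5 + J}}}{5} = \frac{4}{5} + \frac{J}{5 \left(-2 + \frac{1}{5 + J}\right)}$)
$126 \left(d{\left(2 \right)} - 112\right) = 126 \left(\frac{36 - 2^{2} + 3 \cdot 2}{5 \left(9 + 2 \cdot 2\right)} - 112\right) = 126 \left(\frac{36 - 4 + 6}{5 \left(9 + 4\right)} - 112\right) = 126 \left(\frac{36 - 4 + 6}{5 \cdot 13} - 112\right) = 126 \left(\frac{1}{5} \cdot \frac{1}{13} \cdot 38 - 112\right) = 126 \left(\frac{38}{65} - 112\right) = 126 \left(- \frac{7242}{65}\right) = - \frac{912492}{65}$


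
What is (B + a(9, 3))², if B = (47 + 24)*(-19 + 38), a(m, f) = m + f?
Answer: 1852321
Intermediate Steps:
a(m, f) = f + m
B = 1349 (B = 71*19 = 1349)
(B + a(9, 3))² = (1349 + (3 + 9))² = (1349 + 12)² = 1361² = 1852321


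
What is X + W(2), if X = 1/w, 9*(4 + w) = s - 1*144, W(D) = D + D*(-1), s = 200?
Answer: 9/20 ≈ 0.45000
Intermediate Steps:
W(D) = 0 (W(D) = D - D = 0)
w = 20/9 (w = -4 + (200 - 1*144)/9 = -4 + (200 - 144)/9 = -4 + (⅑)*56 = -4 + 56/9 = 20/9 ≈ 2.2222)
X = 9/20 (X = 1/(20/9) = 9/20 ≈ 0.45000)
X + W(2) = 9/20 + 0 = 9/20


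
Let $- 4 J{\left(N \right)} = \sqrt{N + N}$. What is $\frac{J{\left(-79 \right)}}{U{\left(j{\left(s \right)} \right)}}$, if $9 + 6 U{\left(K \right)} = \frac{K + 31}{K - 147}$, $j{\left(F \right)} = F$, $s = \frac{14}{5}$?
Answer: $\frac{2163 i \sqrt{158}}{13316} \approx 2.0418 i$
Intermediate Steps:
$s = \frac{14}{5}$ ($s = 14 \cdot \frac{1}{5} = \frac{14}{5} \approx 2.8$)
$U{\left(K \right)} = - \frac{3}{2} + \frac{31 + K}{6 \left(-147 + K\right)}$ ($U{\left(K \right)} = - \frac{3}{2} + \frac{\left(K + 31\right) \frac{1}{K - 147}}{6} = - \frac{3}{2} + \frac{\left(31 + K\right) \frac{1}{-147 + K}}{6} = - \frac{3}{2} + \frac{\frac{1}{-147 + K} \left(31 + K\right)}{6} = - \frac{3}{2} + \frac{31 + K}{6 \left(-147 + K\right)}$)
$J{\left(N \right)} = - \frac{\sqrt{2} \sqrt{N}}{4}$ ($J{\left(N \right)} = - \frac{\sqrt{N + N}}{4} = - \frac{\sqrt{2 N}}{4} = - \frac{\sqrt{2} \sqrt{N}}{4}$)
$\frac{J{\left(-79 \right)}}{U{\left(j{\left(s \right)} \right)}} = \frac{\left(- \frac{1}{4}\right) \sqrt{2} \sqrt{-79}}{\frac{1}{3} \frac{1}{-147 + \frac{14}{5}} \left(677 - \frac{56}{5}\right)} = \frac{\left(- \frac{1}{4}\right) \sqrt{2} i \sqrt{79}}{\frac{1}{3} \frac{1}{- \frac{721}{5}} \left(677 - \frac{56}{5}\right)} = \frac{\left(- \frac{1}{4}\right) i \sqrt{158}}{\frac{1}{3} \left(- \frac{5}{721}\right) \frac{3329}{5}} = \frac{\left(- \frac{1}{4}\right) i \sqrt{158}}{- \frac{3329}{2163}} = - \frac{i \sqrt{158}}{4} \left(- \frac{2163}{3329}\right) = \frac{2163 i \sqrt{158}}{13316}$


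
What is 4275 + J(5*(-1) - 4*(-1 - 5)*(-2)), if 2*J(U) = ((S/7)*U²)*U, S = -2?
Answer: 178802/7 ≈ 25543.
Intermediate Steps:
J(U) = -U³/7 (J(U) = (((-2/7)*U²)*U)/2 = (((-2*⅐)*U²)*U)/2 = ((-2*U²/7)*U)/2 = (-2*U³/7)/2 = -U³/7)
4275 + J(5*(-1) - 4*(-1 - 5)*(-2)) = 4275 - (5*(-1) - 4*(-1 - 5)*(-2))³/7 = 4275 - (-5 - (-24)*(-2))³/7 = 4275 - (-5 - 4*12)³/7 = 4275 - (-5 - 48)³/7 = 4275 - ⅐*(-53)³ = 4275 - ⅐*(-148877) = 4275 + 148877/7 = 178802/7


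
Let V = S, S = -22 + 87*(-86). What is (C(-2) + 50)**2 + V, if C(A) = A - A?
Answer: -5004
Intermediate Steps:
C(A) = 0
S = -7504 (S = -22 - 7482 = -7504)
V = -7504
(C(-2) + 50)**2 + V = (0 + 50)**2 - 7504 = 50**2 - 7504 = 2500 - 7504 = -5004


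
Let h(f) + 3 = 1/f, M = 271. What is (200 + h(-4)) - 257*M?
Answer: -277801/4 ≈ -69450.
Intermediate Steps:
h(f) = -3 + 1/f
(200 + h(-4)) - 257*M = (200 + (-3 + 1/(-4))) - 257*271 = (200 + (-3 - ¼)) - 69647 = (200 - 13/4) - 69647 = 787/4 - 69647 = -277801/4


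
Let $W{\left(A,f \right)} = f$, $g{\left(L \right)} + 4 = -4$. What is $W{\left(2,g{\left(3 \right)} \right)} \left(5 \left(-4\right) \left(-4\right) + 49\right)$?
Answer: $-1032$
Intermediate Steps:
$g{\left(L \right)} = -8$ ($g{\left(L \right)} = -4 - 4 = -8$)
$W{\left(2,g{\left(3 \right)} \right)} \left(5 \left(-4\right) \left(-4\right) + 49\right) = - 8 \left(5 \left(-4\right) \left(-4\right) + 49\right) = - 8 \left(\left(-20\right) \left(-4\right) + 49\right) = - 8 \left(80 + 49\right) = \left(-8\right) 129 = -1032$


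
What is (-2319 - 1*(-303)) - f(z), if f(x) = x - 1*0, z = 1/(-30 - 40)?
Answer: -141119/70 ≈ -2016.0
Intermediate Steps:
z = -1/70 (z = 1/(-70) = -1/70 ≈ -0.014286)
f(x) = x (f(x) = x + 0 = x)
(-2319 - 1*(-303)) - f(z) = (-2319 - 1*(-303)) - 1*(-1/70) = (-2319 + 303) + 1/70 = -2016 + 1/70 = -141119/70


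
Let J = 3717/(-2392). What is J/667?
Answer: -3717/1595464 ≈ -0.0023297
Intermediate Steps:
J = -3717/2392 (J = 3717*(-1/2392) = -3717/2392 ≈ -1.5539)
J/667 = -3717/2392/667 = -3717/2392*1/667 = -3717/1595464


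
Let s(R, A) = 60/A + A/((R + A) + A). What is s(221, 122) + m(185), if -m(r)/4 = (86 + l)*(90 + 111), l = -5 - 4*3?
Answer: -1573555348/28365 ≈ -55475.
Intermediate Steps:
l = -17 (l = -5 - 12 = -17)
m(r) = -55476 (m(r) = -4*(86 - 17)*(90 + 111) = -276*201 = -4*13869 = -55476)
s(R, A) = 60/A + A/(R + 2*A) (s(R, A) = 60/A + A/((A + R) + A) = 60/A + A/(R + 2*A))
s(221, 122) + m(185) = (122² + 60*221 + 120*122)/(122*(221 + 2*122)) - 55476 = (14884 + 13260 + 14640)/(122*(221 + 244)) - 55476 = (1/122)*42784/465 - 55476 = (1/122)*(1/465)*42784 - 55476 = 21392/28365 - 55476 = -1573555348/28365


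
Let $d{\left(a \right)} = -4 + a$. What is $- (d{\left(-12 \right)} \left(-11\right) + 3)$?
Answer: $-179$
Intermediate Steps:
$- (d{\left(-12 \right)} \left(-11\right) + 3) = - (\left(-4 - 12\right) \left(-11\right) + 3) = - (\left(-16\right) \left(-11\right) + 3) = - (176 + 3) = \left(-1\right) 179 = -179$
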